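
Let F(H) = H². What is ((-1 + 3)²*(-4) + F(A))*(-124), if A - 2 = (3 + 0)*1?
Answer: -1116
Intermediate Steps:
A = 5 (A = 2 + (3 + 0)*1 = 2 + 3*1 = 2 + 3 = 5)
((-1 + 3)²*(-4) + F(A))*(-124) = ((-1 + 3)²*(-4) + 5²)*(-124) = (2²*(-4) + 25)*(-124) = (4*(-4) + 25)*(-124) = (-16 + 25)*(-124) = 9*(-124) = -1116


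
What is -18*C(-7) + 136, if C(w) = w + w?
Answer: 388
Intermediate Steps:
C(w) = 2*w
-18*C(-7) + 136 = -36*(-7) + 136 = -18*(-14) + 136 = 252 + 136 = 388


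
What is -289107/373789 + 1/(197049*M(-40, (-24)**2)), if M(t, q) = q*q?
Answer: -1453899733335983/1879759837827072 ≈ -0.77345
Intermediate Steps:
M(t, q) = q**2
-289107/373789 + 1/(197049*M(-40, (-24)**2)) = -289107/373789 + 1/(197049*(((-24)**2)**2)) = -289107*1/373789 + 1/(197049*(576**2)) = -22239/28753 + (1/197049)/331776 = -22239/28753 + (1/197049)*(1/331776) = -22239/28753 + 1/65376129024 = -1453899733335983/1879759837827072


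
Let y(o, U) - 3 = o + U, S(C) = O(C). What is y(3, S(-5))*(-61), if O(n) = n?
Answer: -61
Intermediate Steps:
S(C) = C
y(o, U) = 3 + U + o (y(o, U) = 3 + (o + U) = 3 + (U + o) = 3 + U + o)
y(3, S(-5))*(-61) = (3 - 5 + 3)*(-61) = 1*(-61) = -61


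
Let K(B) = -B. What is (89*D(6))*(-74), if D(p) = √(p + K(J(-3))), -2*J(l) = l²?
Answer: -3293*√42 ≈ -21341.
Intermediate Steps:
J(l) = -l²/2
D(p) = √(9/2 + p) (D(p) = √(p - (-1)*(-3)²/2) = √(p - (-1)*9/2) = √(p - 1*(-9/2)) = √(p + 9/2) = √(9/2 + p))
(89*D(6))*(-74) = (89*(√(18 + 4*6)/2))*(-74) = (89*(√(18 + 24)/2))*(-74) = (89*(√42/2))*(-74) = (89*√42/2)*(-74) = -3293*√42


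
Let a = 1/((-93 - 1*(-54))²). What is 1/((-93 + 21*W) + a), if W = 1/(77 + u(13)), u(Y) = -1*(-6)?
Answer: -126243/11708575 ≈ -0.010782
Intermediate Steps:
u(Y) = 6
W = 1/83 (W = 1/(77 + 6) = 1/83 ≈ 0.012048)
a = 1/1521 (a = 1/((-93 + 54)²) = 1/((-39)²) = 1/1521 ≈ 0.00065746)
1/((-93 + 21*W) + a) = 1/((-93 + 21*(1/83)) + 1/1521) = 1/((-93 + 21/83) + 1/1521) = 1/(-7698/83 + 1/1521) = 1/(-11708575/126243) = -126243/11708575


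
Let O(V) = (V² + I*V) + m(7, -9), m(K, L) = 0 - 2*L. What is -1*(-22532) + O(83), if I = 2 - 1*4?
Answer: 29273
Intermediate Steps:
m(K, L) = -2*L
I = -2 (I = 2 - 4 = -2)
O(V) = 18 + V² - 2*V (O(V) = (V² - 2*V) - 2*(-9) = (V² - 2*V) + 18 = 18 + V² - 2*V)
-1*(-22532) + O(83) = -1*(-22532) + (18 + 83² - 2*83) = 22532 + (18 + 6889 - 166) = 22532 + 6741 = 29273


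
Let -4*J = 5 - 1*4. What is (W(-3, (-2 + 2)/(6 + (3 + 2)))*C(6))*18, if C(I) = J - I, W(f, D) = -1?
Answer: 225/2 ≈ 112.50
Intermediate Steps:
J = -¼ (J = -(5 - 1*4)/4 = -(5 - 4)/4 = -¼*1 = -¼ ≈ -0.25000)
C(I) = -¼ - I
(W(-3, (-2 + 2)/(6 + (3 + 2)))*C(6))*18 = -(-¼ - 1*6)*18 = -(-¼ - 6)*18 = -1*(-25/4)*18 = (25/4)*18 = 225/2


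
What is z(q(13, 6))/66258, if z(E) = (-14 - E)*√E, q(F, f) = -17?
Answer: I*√17/22086 ≈ 0.00018668*I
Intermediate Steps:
z(E) = √E*(-14 - E)
z(q(13, 6))/66258 = (√(-17)*(-14 - 1*(-17)))/66258 = ((I*√17)*(-14 + 17))*(1/66258) = ((I*√17)*3)*(1/66258) = (3*I*√17)*(1/66258) = I*√17/22086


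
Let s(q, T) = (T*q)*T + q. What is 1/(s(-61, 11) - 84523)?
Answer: -1/91965 ≈ -1.0874e-5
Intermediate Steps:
s(q, T) = q + q*T² (s(q, T) = q*T² + q = q + q*T²)
1/(s(-61, 11) - 84523) = 1/(-61*(1 + 11²) - 84523) = 1/(-61*(1 + 121) - 84523) = 1/(-61*122 - 84523) = 1/(-7442 - 84523) = 1/(-91965) = -1/91965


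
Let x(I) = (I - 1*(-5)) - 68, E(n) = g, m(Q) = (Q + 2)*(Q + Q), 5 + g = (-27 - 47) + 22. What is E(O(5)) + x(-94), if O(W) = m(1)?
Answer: -214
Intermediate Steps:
g = -57 (g = -5 + ((-27 - 47) + 22) = -5 + (-74 + 22) = -5 - 52 = -57)
m(Q) = 2*Q*(2 + Q) (m(Q) = (2 + Q)*(2*Q) = 2*Q*(2 + Q))
O(W) = 6 (O(W) = 2*1*(2 + 1) = 2*1*3 = 6)
E(n) = -57
x(I) = -63 + I (x(I) = (I + 5) - 68 = (5 + I) - 68 = -63 + I)
E(O(5)) + x(-94) = -57 + (-63 - 94) = -57 - 157 = -214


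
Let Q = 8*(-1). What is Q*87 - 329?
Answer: -1025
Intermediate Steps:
Q = -8
Q*87 - 329 = -8*87 - 329 = -696 - 329 = -1025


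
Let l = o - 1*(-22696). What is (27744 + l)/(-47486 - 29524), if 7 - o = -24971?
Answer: -37709/38505 ≈ -0.97933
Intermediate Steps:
o = 24978 (o = 7 - 1*(-24971) = 7 + 24971 = 24978)
l = 47674 (l = 24978 - 1*(-22696) = 24978 + 22696 = 47674)
(27744 + l)/(-47486 - 29524) = (27744 + 47674)/(-47486 - 29524) = 75418/(-77010) = 75418*(-1/77010) = -37709/38505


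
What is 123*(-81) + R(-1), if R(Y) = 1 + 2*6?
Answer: -9950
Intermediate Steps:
R(Y) = 13 (R(Y) = 1 + 12 = 13)
123*(-81) + R(-1) = 123*(-81) + 13 = -9963 + 13 = -9950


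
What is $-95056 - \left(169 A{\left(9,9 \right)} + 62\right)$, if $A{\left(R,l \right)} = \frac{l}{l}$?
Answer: $-95287$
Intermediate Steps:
$A{\left(R,l \right)} = 1$
$-95056 - \left(169 A{\left(9,9 \right)} + 62\right) = -95056 - \left(169 \cdot 1 + 62\right) = -95056 - \left(169 + 62\right) = -95056 - 231 = -95287$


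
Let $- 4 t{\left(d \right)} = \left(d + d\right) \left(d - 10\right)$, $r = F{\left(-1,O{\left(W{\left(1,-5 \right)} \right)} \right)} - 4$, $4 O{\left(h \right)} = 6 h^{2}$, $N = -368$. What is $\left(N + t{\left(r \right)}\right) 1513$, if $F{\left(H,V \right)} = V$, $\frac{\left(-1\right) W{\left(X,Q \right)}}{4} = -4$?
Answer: $-106920684$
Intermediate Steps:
$W{\left(X,Q \right)} = 16$ ($W{\left(X,Q \right)} = \left(-4\right) \left(-4\right) = 16$)
$O{\left(h \right)} = \frac{3 h^{2}}{2}$ ($O{\left(h \right)} = \frac{6 h^{2}}{4} = \frac{3 h^{2}}{2}$)
$r = 380$ ($r = \frac{3 \cdot 16^{2}}{2} - 4 = \frac{3}{2} \cdot 256 - 4 = 384 - 4 = 380$)
$t{\left(d \right)} = - \frac{d \left(-10 + d\right)}{2}$ ($t{\left(d \right)} = - \frac{\left(d + d\right) \left(d - 10\right)}{4} = - \frac{2 d \left(-10 + d\right)}{4} = - \frac{d \left(-10 + d\right)}{2}$)
$\left(N + t{\left(r \right)}\right) 1513 = \left(-368 + \frac{1}{2} \cdot 380 \left(10 - 380\right)\right) 1513 = \left(-368 + \frac{1}{2} \cdot 380 \left(-370\right)\right) 1513 = \left(-368 - 70300\right) 1513 = \left(-70668\right) 1513 = -106920684$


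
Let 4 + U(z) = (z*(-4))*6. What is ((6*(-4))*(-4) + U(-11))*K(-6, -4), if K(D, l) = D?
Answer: -2136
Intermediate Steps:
U(z) = -4 - 24*z (U(z) = -4 + (z*(-4))*6 = -4 - 4*z*6 = -4 - 24*z)
((6*(-4))*(-4) + U(-11))*K(-6, -4) = ((6*(-4))*(-4) + (-4 - 24*(-11)))*(-6) = (-24*(-4) + (-4 + 264))*(-6) = (96 + 260)*(-6) = 356*(-6) = -2136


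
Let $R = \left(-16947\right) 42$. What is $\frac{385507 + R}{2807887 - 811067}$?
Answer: $- \frac{326267}{1996820} \approx -0.16339$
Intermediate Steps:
$R = -711774$
$\frac{385507 + R}{2807887 - 811067} = \frac{385507 - 711774}{2807887 - 811067} = - \frac{326267}{1996820}$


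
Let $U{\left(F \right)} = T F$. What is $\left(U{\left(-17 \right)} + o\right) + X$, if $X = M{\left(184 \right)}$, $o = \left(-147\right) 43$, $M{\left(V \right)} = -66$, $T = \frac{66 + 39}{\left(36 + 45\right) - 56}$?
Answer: $- \frac{32292}{5} \approx -6458.4$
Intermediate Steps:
$T = \frac{21}{5}$ ($T = \frac{105}{81 - 56} = \frac{105}{25} = 105 \cdot \frac{1}{25} = \frac{21}{5} \approx 4.2$)
$U{\left(F \right)} = \frac{21 F}{5}$
$o = -6321$
$X = -66$
$\left(U{\left(-17 \right)} + o\right) + X = \left(\frac{21}{5} \left(-17\right) - 6321\right) - 66 = \left(- \frac{357}{5} - 6321\right) - 66 = - \frac{31962}{5} - 66 = - \frac{32292}{5}$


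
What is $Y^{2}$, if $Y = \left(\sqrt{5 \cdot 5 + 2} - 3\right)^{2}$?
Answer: $2268 - 1296 \sqrt{3} \approx 23.262$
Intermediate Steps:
$Y = \left(-3 + 3 \sqrt{3}\right)^{2}$ ($Y = \left(\sqrt{25 + 2} - 3\right)^{2} = \left(\sqrt{27} - 3\right)^{2} = \left(3 \sqrt{3} - 3\right)^{2} = \left(-3 + 3 \sqrt{3}\right)^{2} \approx 4.8231$)
$Y^{2} = \left(36 - 18 \sqrt{3}\right)^{2}$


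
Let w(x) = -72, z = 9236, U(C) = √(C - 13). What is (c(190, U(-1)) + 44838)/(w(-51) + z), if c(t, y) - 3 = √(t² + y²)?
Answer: 44841/9164 + √36086/9164 ≈ 4.9139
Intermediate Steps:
U(C) = √(-13 + C)
c(t, y) = 3 + √(t² + y²)
(c(190, U(-1)) + 44838)/(w(-51) + z) = ((3 + √(190² + (√(-13 - 1))²)) + 44838)/(-72 + 9236) = ((3 + √(36100 + (√(-14))²)) + 44838)/9164 = ((3 + √(36100 + (I*√14)²)) + 44838)*(1/9164) = ((3 + √(36100 - 14)) + 44838)*(1/9164) = ((3 + √36086) + 44838)*(1/9164) = (44841 + √36086)*(1/9164) = 44841/9164 + √36086/9164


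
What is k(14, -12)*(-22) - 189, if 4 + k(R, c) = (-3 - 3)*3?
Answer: 295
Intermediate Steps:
k(R, c) = -22 (k(R, c) = -4 + (-3 - 3)*3 = -4 - 6*3 = -4 - 18 = -22)
k(14, -12)*(-22) - 189 = -22*(-22) - 189 = 484 - 189 = 295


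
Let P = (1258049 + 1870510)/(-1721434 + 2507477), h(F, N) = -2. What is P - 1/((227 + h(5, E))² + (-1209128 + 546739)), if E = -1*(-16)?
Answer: 1913940554119/480872809852 ≈ 3.9801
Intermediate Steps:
E = 16
P = 3128559/786043 ≈ 3.9801
P - 1/((227 + h(5, E))² + (-1209128 + 546739)) = 3128559/786043 - 1/((227 - 2)² + (-1209128 + 546739)) = 3128559/786043 - 1/(225² - 662389) = 3128559/786043 - 1/(50625 - 662389) = 3128559/786043 - 1/(-611764) = 3128559/786043 - 1*(-1/611764) = 3128559/786043 + 1/611764 = 1913940554119/480872809852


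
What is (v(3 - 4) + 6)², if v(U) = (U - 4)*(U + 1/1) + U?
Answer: 25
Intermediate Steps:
v(U) = U + (1 + U)*(-4 + U) (v(U) = (-4 + U)*(U + 1) + U = (-4 + U)*(1 + U) + U = (1 + U)*(-4 + U) + U = U + (1 + U)*(-4 + U))
(v(3 - 4) + 6)² = ((-4 + (3 - 4)² - 2*(3 - 4)) + 6)² = ((-4 + (-1)² - 2*(-1)) + 6)² = ((-4 + 1 + 2) + 6)² = (-1 + 6)² = 5² = 25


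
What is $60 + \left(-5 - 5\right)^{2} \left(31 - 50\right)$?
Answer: $-1840$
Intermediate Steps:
$60 + \left(-5 - 5\right)^{2} \left(31 - 50\right) = 60 + \left(-10\right)^{2} \left(31 - 50\right) = 60 + 100 \left(-19\right) = 60 - 1900 = -1840$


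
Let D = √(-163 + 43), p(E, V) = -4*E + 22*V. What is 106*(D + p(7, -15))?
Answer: -37948 + 212*I*√30 ≈ -37948.0 + 1161.2*I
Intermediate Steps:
D = 2*I*√30 (D = √(-120) = 2*I*√30 ≈ 10.954*I)
106*(D + p(7, -15)) = 106*(2*I*√30 + (-4*7 + 22*(-15))) = 106*(2*I*√30 + (-28 - 330)) = 106*(2*I*√30 - 358) = 106*(-358 + 2*I*√30) = -37948 + 212*I*√30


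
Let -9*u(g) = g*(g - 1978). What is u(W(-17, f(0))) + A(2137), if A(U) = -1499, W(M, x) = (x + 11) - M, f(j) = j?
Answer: 13703/3 ≈ 4567.7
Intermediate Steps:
W(M, x) = 11 + x - M (W(M, x) = (11 + x) - M = 11 + x - M)
u(g) = -g*(-1978 + g)/9 (u(g) = -g*(g - 1978)/9 = -g*(-1978 + g)/9)
u(W(-17, f(0))) + A(2137) = (11 + 0 - 1*(-17))*(1978 - (11 + 0 - 1*(-17)))/9 - 1499 = (11 + 0 + 17)*(1978 - (11 + 0 + 17))/9 - 1499 = (⅑)*28*(1978 - 1*28) - 1499 = (⅑)*28*(1978 - 28) - 1499 = (⅑)*28*1950 - 1499 = 18200/3 - 1499 = 13703/3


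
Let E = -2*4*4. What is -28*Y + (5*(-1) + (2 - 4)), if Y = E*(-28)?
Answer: -25095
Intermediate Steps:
E = -32 (E = -8*4 = -32)
Y = 896 (Y = -32*(-28) = 896)
-28*Y + (5*(-1) + (2 - 4)) = -28*896 + (5*(-1) + (2 - 4)) = -25088 + (-5 - 2) = -25088 - 7 = -25095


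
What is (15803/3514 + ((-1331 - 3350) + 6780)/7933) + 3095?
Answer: 86410700475/27876562 ≈ 3099.8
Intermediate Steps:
(15803/3514 + ((-1331 - 3350) + 6780)/7933) + 3095 = (15803*(1/3514) + (-4681 + 6780)*(1/7933)) + 3095 = (15803/3514 + 2099*(1/7933)) + 3095 = (15803/3514 + 2099/7933) + 3095 = 132741085/27876562 + 3095 = 86410700475/27876562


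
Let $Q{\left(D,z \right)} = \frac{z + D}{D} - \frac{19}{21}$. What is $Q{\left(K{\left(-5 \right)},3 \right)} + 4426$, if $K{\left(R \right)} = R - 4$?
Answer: $\frac{92941}{21} \approx 4425.8$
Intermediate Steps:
$K{\left(R \right)} = -4 + R$ ($K{\left(R \right)} = R - 4 = -4 + R$)
$Q{\left(D,z \right)} = - \frac{19}{21} + \frac{D + z}{D}$ ($Q{\left(D,z \right)} = \frac{D + z}{D} - \frac{19}{21} = - \frac{19}{21} + \frac{D + z}{D}$)
$Q{\left(K{\left(-5 \right)},3 \right)} + 4426 = \left(\frac{2}{21} + \frac{3}{-4 - 5}\right) + 4426 = \left(\frac{2}{21} + \frac{3}{-9}\right) + 4426 = \left(\frac{2}{21} + 3 \left(- \frac{1}{9}\right)\right) + 4426 = \left(\frac{2}{21} - \frac{1}{3}\right) + 4426 = - \frac{5}{21} + 4426 = \frac{92941}{21}$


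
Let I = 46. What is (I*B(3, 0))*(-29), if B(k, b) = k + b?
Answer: -4002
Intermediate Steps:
B(k, b) = b + k
(I*B(3, 0))*(-29) = (46*(0 + 3))*(-29) = (46*3)*(-29) = 138*(-29) = -4002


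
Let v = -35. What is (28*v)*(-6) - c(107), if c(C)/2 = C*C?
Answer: -17018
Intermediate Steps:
c(C) = 2*C² (c(C) = 2*(C*C) = 2*C²)
(28*v)*(-6) - c(107) = (28*(-35))*(-6) - 2*107² = -980*(-6) - 2*11449 = 5880 - 1*22898 = 5880 - 22898 = -17018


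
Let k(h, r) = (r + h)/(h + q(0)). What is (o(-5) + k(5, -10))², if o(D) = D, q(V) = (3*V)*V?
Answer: 36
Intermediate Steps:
q(V) = 3*V²
k(h, r) = (h + r)/h (k(h, r) = (r + h)/(h + 3*0²) = (h + r)/(h + 3*0) = (h + r)/(h + 0) = (h + r)/h)
(o(-5) + k(5, -10))² = (-5 + (5 - 10)/5)² = (-5 + (⅕)*(-5))² = (-5 - 1)² = (-6)² = 36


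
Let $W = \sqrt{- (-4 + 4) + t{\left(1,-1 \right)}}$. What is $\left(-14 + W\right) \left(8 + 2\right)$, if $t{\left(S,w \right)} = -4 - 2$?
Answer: $-140 + 10 i \sqrt{6} \approx -140.0 + 24.495 i$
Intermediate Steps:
$t{\left(S,w \right)} = -6$
$W = i \sqrt{6}$ ($W = \sqrt{- (-4 + 4) - 6} = \sqrt{\left(-1\right) 0 - 6} = \sqrt{0 - 6} = \sqrt{-6} = i \sqrt{6} \approx 2.4495 i$)
$\left(-14 + W\right) \left(8 + 2\right) = \left(-14 + i \sqrt{6}\right) \left(8 + 2\right) = \left(-14 + i \sqrt{6}\right) 10 = -140 + 10 i \sqrt{6}$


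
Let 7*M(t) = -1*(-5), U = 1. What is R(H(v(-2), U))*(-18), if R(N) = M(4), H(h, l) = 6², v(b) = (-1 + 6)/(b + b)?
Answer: -90/7 ≈ -12.857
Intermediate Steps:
v(b) = 5/(2*b) (v(b) = 5/((2*b)) = 5*(1/(2*b)) = 5/(2*b))
M(t) = 5/7 (M(t) = (-1*(-5))/7 = (⅐)*5 = 5/7)
H(h, l) = 36
R(N) = 5/7
R(H(v(-2), U))*(-18) = (5/7)*(-18) = -90/7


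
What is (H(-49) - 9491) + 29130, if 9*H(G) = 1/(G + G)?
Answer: 17321597/882 ≈ 19639.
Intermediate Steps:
H(G) = 1/(18*G) (H(G) = 1/(9*(G + G)) = 1/(9*((2*G))) = (1/(2*G))/9 = 1/(18*G))
(H(-49) - 9491) + 29130 = ((1/18)/(-49) - 9491) + 29130 = ((1/18)*(-1/49) - 9491) + 29130 = (-1/882 - 9491) + 29130 = -8371063/882 + 29130 = 17321597/882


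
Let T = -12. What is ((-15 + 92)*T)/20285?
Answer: -924/20285 ≈ -0.045551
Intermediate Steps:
((-15 + 92)*T)/20285 = ((-15 + 92)*(-12))/20285 = (77*(-12))*(1/20285) = -924*1/20285 = -924/20285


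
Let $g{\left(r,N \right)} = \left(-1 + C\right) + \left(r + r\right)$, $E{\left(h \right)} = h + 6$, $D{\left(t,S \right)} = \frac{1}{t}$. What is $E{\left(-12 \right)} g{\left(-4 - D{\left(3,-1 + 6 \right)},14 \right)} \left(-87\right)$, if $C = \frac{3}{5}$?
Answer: $- \frac{23664}{5} \approx -4732.8$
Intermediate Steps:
$E{\left(h \right)} = 6 + h$
$C = \frac{3}{5}$ ($C = 3 \cdot \frac{1}{5} = \frac{3}{5} \approx 0.6$)
$g{\left(r,N \right)} = - \frac{2}{5} + 2 r$ ($g{\left(r,N \right)} = \left(-1 + \frac{3}{5}\right) + \left(r + r\right) = - \frac{2}{5} + 2 r$)
$E{\left(-12 \right)} g{\left(-4 - D{\left(3,-1 + 6 \right)},14 \right)} \left(-87\right) = \left(6 - 12\right) \left(- \frac{2}{5} + 2 \left(-4 - \frac{1}{3}\right)\right) \left(-87\right) = - 6 \left(- \frac{2}{5} + 2 \left(-4 - \frac{1}{3}\right)\right) \left(-87\right) = - 6 \left(- \frac{2}{5} + 2 \left(- \frac{13}{3}\right)\right) \left(-87\right) = - 6 \left(- \frac{2}{5} - \frac{26}{3}\right) \left(-87\right) = \left(-6\right) \left(- \frac{136}{15}\right) \left(-87\right) = \frac{272}{5} \left(-87\right) = - \frac{23664}{5}$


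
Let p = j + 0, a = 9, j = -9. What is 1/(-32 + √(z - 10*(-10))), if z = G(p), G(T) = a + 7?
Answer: -8/227 - √29/454 ≈ -0.047104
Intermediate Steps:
p = -9 (p = -9 + 0 = -9)
G(T) = 16 (G(T) = 9 + 7 = 16)
z = 16
1/(-32 + √(z - 10*(-10))) = 1/(-32 + √(16 - 10*(-10))) = 1/(-32 + √(16 + 100)) = 1/(-32 + √116) = 1/(-32 + 2*√29)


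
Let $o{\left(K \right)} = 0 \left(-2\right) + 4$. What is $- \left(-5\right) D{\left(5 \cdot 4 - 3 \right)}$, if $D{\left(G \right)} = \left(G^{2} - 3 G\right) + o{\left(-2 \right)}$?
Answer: $1210$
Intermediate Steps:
$o{\left(K \right)} = 4$ ($o{\left(K \right)} = 0 + 4 = 4$)
$D{\left(G \right)} = 4 + G^{2} - 3 G$ ($D{\left(G \right)} = \left(G^{2} - 3 G\right) + 4 = 4 + G^{2} - 3 G$)
$- \left(-5\right) D{\left(5 \cdot 4 - 3 \right)} = - \left(-5\right) \left(4 + \left(5 \cdot 4 - 3\right)^{2} - 3 \left(5 \cdot 4 - 3\right)\right) = - \left(-5\right) \left(4 + \left(20 - 3\right)^{2} - 3 \left(20 - 3\right)\right) = - \left(-5\right) \left(4 + 17^{2} - 51\right) = - \left(-5\right) \left(4 + 289 - 51\right) = - \left(-5\right) 242 = \left(-1\right) \left(-1210\right) = 1210$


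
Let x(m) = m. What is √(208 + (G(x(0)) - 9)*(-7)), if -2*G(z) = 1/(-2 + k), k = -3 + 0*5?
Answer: √27030/10 ≈ 16.441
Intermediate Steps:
k = -3 (k = -3 + 0 = -3)
G(z) = ⅒ (G(z) = -1/(2*(-2 - 3)) = -½/(-5) = -½*(-⅕) = ⅒)
√(208 + (G(x(0)) - 9)*(-7)) = √(208 + (⅒ - 9)*(-7)) = √(208 - 89/10*(-7)) = √(208 + 623/10) = √(2703/10) = √27030/10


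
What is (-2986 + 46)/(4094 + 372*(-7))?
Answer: -294/149 ≈ -1.9732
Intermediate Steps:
(-2986 + 46)/(4094 + 372*(-7)) = -2940/(4094 - 2604) = -2940/1490 = -2940*1/1490 = -294/149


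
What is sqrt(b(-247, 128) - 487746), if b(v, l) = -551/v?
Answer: I*sqrt(82428697)/13 ≈ 698.39*I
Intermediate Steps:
sqrt(b(-247, 128) - 487746) = sqrt(-551/(-247) - 487746) = sqrt(-551*(-1/247) - 487746) = sqrt(29/13 - 487746) = sqrt(-6340669/13) = I*sqrt(82428697)/13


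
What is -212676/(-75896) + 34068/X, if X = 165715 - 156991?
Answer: 92521049/13794098 ≈ 6.7073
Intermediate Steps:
X = 8724
-212676/(-75896) + 34068/X = -212676/(-75896) + 34068/8724 = -212676*(-1/75896) + 34068*(1/8724) = 53169/18974 + 2839/727 = 92521049/13794098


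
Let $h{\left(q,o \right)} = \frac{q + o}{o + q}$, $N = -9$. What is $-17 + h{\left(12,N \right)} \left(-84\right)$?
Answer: $-101$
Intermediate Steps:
$h{\left(q,o \right)} = 1$ ($h{\left(q,o \right)} = \frac{o + q}{o + q} = 1$)
$-17 + h{\left(12,N \right)} \left(-84\right) = -17 + 1 \left(-84\right) = -17 - 84 = -101$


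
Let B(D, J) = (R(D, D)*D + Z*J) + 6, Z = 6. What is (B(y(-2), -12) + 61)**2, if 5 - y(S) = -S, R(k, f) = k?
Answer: 16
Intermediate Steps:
y(S) = 5 + S (y(S) = 5 - (-1)*S = 5 + S)
B(D, J) = 6 + D**2 + 6*J (B(D, J) = (D*D + 6*J) + 6 = (D**2 + 6*J) + 6 = 6 + D**2 + 6*J)
(B(y(-2), -12) + 61)**2 = ((6 + (5 - 2)**2 + 6*(-12)) + 61)**2 = ((6 + 3**2 - 72) + 61)**2 = ((6 + 9 - 72) + 61)**2 = (-57 + 61)**2 = 4**2 = 16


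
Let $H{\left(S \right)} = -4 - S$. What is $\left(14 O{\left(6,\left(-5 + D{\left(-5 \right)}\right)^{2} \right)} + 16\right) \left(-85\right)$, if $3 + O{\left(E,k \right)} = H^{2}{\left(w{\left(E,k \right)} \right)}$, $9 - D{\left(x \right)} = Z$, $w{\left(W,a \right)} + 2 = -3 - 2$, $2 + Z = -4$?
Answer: $-8500$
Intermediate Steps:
$Z = -6$ ($Z = -2 - 4 = -6$)
$w{\left(W,a \right)} = -7$ ($w{\left(W,a \right)} = -2 - 5 = -7$)
$D{\left(x \right)} = 15$ ($D{\left(x \right)} = 9 - -6 = 9 + 6 = 15$)
$O{\left(E,k \right)} = 6$ ($O{\left(E,k \right)} = -3 + \left(-4 - -7\right)^{2} = -3 + \left(-4 + 7\right)^{2} = -3 + 3^{2} = -3 + 9 = 6$)
$\left(14 O{\left(6,\left(-5 + D{\left(-5 \right)}\right)^{2} \right)} + 16\right) \left(-85\right) = \left(14 \cdot 6 + 16\right) \left(-85\right) = \left(84 + 16\right) \left(-85\right) = 100 \left(-85\right) = -8500$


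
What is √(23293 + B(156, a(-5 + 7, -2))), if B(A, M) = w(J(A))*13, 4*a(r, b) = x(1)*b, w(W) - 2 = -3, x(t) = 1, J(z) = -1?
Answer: 4*√1455 ≈ 152.58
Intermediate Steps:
w(W) = -1 (w(W) = 2 - 3 = -1)
a(r, b) = b/4 (a(r, b) = (1*b)/4 = b/4)
B(A, M) = -13 (B(A, M) = -1*13 = -13)
√(23293 + B(156, a(-5 + 7, -2))) = √(23293 - 13) = √23280 = 4*√1455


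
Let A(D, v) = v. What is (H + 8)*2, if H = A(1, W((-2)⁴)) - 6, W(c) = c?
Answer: 36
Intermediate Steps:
H = 10 (H = (-2)⁴ - 6 = 16 - 6 = 10)
(H + 8)*2 = (10 + 8)*2 = 18*2 = 36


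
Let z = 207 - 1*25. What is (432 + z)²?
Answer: 376996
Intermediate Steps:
z = 182 (z = 207 - 25 = 182)
(432 + z)² = (432 + 182)² = 614² = 376996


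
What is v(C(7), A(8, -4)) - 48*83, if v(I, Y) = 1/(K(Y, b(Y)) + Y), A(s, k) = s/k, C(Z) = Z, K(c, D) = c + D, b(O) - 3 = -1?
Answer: -7969/2 ≈ -3984.5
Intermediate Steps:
b(O) = 2 (b(O) = 3 - 1 = 2)
K(c, D) = D + c
v(I, Y) = 1/(2 + 2*Y) (v(I, Y) = 1/((2 + Y) + Y) = 1/(2 + 2*Y))
v(C(7), A(8, -4)) - 48*83 = 1/(2*(1 + 8/(-4))) - 48*83 = 1/(2*(1 + 8*(-¼))) - 1*3984 = 1/(2*(1 - 2)) - 3984 = (½)/(-1) - 3984 = (½)*(-1) - 3984 = -½ - 3984 = -7969/2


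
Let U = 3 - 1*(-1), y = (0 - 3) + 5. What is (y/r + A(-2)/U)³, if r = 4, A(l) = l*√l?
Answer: (1 - I*√2)³/8 ≈ -0.625 - 0.17678*I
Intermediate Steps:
A(l) = l^(3/2)
y = 2 (y = -3 + 5 = 2)
U = 4 (U = 3 + 1 = 4)
(y/r + A(-2)/U)³ = (2/4 + (-2)^(3/2)/4)³ = (2*(¼) - 2*I*√2*(¼))³ = (½ - I*√2/2)³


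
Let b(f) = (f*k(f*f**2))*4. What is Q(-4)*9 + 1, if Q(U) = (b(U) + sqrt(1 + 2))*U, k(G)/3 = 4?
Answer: 6913 - 36*sqrt(3) ≈ 6850.6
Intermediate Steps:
k(G) = 12 (k(G) = 3*4 = 12)
b(f) = 48*f (b(f) = (f*12)*4 = (12*f)*4 = 48*f)
Q(U) = U*(sqrt(3) + 48*U) (Q(U) = (48*U + sqrt(1 + 2))*U = (48*U + sqrt(3))*U = (sqrt(3) + 48*U)*U = U*(sqrt(3) + 48*U))
Q(-4)*9 + 1 = -4*(sqrt(3) + 48*(-4))*9 + 1 = -4*(sqrt(3) - 192)*9 + 1 = -4*(-192 + sqrt(3))*9 + 1 = (768 - 4*sqrt(3))*9 + 1 = (6912 - 36*sqrt(3)) + 1 = 6913 - 36*sqrt(3)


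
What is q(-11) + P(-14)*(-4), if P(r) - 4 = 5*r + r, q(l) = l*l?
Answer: 441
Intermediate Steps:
q(l) = l²
P(r) = 4 + 6*r (P(r) = 4 + (5*r + r) = 4 + 6*r)
q(-11) + P(-14)*(-4) = (-11)² + (4 + 6*(-14))*(-4) = 121 + (4 - 84)*(-4) = 121 - 80*(-4) = 121 + 320 = 441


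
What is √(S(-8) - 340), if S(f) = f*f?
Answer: 2*I*√69 ≈ 16.613*I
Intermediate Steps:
S(f) = f²
√(S(-8) - 340) = √((-8)² - 340) = √(64 - 340) = √(-276) = 2*I*√69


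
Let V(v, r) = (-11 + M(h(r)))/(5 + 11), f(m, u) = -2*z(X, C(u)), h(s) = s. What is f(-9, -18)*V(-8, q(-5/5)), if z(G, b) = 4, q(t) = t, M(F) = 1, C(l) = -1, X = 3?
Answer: 5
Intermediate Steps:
f(m, u) = -8 (f(m, u) = -2*4 = -8)
V(v, r) = -5/8 (V(v, r) = (-11 + 1)/(5 + 11) = -10/16 = -10*1/16 = -5/8)
f(-9, -18)*V(-8, q(-5/5)) = -8*(-5/8) = 5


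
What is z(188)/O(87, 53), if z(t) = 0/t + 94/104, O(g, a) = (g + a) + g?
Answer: 47/11804 ≈ 0.0039817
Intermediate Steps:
O(g, a) = a + 2*g (O(g, a) = (a + g) + g = a + 2*g)
z(t) = 47/52 (z(t) = 0 + 94*(1/104) = 0 + 47/52 = 47/52)
z(188)/O(87, 53) = 47/(52*(53 + 2*87)) = 47/(52*(53 + 174)) = (47/52)/227 = (47/52)*(1/227) = 47/11804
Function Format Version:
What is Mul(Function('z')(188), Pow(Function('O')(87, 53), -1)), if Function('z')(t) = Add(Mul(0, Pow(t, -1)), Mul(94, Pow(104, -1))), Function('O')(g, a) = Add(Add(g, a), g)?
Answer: Rational(47, 11804) ≈ 0.0039817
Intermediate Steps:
Function('O')(g, a) = Add(a, Mul(2, g)) (Function('O')(g, a) = Add(Add(a, g), g) = Add(a, Mul(2, g)))
Function('z')(t) = Rational(47, 52) (Function('z')(t) = Add(0, Mul(94, Rational(1, 104))) = Add(0, Rational(47, 52)) = Rational(47, 52))
Mul(Function('z')(188), Pow(Function('O')(87, 53), -1)) = Mul(Rational(47, 52), Pow(Add(53, Mul(2, 87)), -1)) = Mul(Rational(47, 52), Pow(Add(53, 174), -1)) = Mul(Rational(47, 52), Pow(227, -1)) = Mul(Rational(47, 52), Rational(1, 227)) = Rational(47, 11804)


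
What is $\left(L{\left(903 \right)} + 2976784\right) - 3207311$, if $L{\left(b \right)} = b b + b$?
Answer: $585785$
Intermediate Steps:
$L{\left(b \right)} = b + b^{2}$ ($L{\left(b \right)} = b^{2} + b = b + b^{2}$)
$\left(L{\left(903 \right)} + 2976784\right) - 3207311 = \left(903 \left(1 + 903\right) + 2976784\right) - 3207311 = \left(903 \cdot 904 + 2976784\right) - 3207311 = \left(816312 + 2976784\right) - 3207311 = 3793096 - 3207311 = 585785$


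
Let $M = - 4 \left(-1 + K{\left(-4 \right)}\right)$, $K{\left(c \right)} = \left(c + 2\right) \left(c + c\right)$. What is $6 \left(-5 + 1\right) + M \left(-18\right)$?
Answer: $1056$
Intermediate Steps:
$K{\left(c \right)} = 2 c \left(2 + c\right)$ ($K{\left(c \right)} = \left(2 + c\right) 2 c = 2 c \left(2 + c\right)$)
$M = -60$ ($M = - 4 \left(-1 + 2 \left(-4\right) \left(2 - 4\right)\right) = - 4 \left(-1 + 2 \left(-4\right) \left(-2\right)\right) = - 4 \left(-1 + 16\right) = \left(-4\right) 15 = -60$)
$6 \left(-5 + 1\right) + M \left(-18\right) = 6 \left(-5 + 1\right) - -1080 = 6 \left(-4\right) + 1080 = -24 + 1080 = 1056$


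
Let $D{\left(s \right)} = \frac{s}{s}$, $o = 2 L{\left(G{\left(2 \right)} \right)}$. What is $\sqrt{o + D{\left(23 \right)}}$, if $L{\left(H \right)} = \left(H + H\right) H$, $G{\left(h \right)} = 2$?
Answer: $\sqrt{17} \approx 4.1231$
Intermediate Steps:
$L{\left(H \right)} = 2 H^{2}$ ($L{\left(H \right)} = 2 H H = 2 H^{2}$)
$o = 16$ ($o = 2 \cdot 2 \cdot 2^{2} = 2 \cdot 2 \cdot 4 = 2 \cdot 8 = 16$)
$D{\left(s \right)} = 1$
$\sqrt{o + D{\left(23 \right)}} = \sqrt{16 + 1} = \sqrt{17}$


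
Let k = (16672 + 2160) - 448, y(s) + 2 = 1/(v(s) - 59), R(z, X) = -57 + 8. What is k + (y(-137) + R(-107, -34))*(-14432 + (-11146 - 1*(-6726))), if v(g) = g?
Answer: 48016677/49 ≈ 9.7993e+5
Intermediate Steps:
R(z, X) = -49
y(s) = -2 + 1/(-59 + s) (y(s) = -2 + 1/(s - 59) = -2 + 1/(-59 + s))
k = 18384 (k = 18832 - 448 = 18384)
k + (y(-137) + R(-107, -34))*(-14432 + (-11146 - 1*(-6726))) = 18384 + ((119 - 2*(-137))/(-59 - 137) - 49)*(-14432 + (-11146 - 1*(-6726))) = 18384 + ((119 + 274)/(-196) - 49)*(-14432 + (-11146 + 6726)) = 18384 + (-1/196*393 - 49)*(-14432 - 4420) = 18384 + (-393/196 - 49)*(-18852) = 18384 - 9997/196*(-18852) = 18384 + 47115861/49 = 48016677/49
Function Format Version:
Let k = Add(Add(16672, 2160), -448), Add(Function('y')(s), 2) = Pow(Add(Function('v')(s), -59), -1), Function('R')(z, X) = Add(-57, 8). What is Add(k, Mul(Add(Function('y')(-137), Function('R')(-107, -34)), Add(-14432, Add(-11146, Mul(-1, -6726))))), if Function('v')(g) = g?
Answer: Rational(48016677, 49) ≈ 9.7993e+5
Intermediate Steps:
Function('R')(z, X) = -49
Function('y')(s) = Add(-2, Pow(Add(-59, s), -1)) (Function('y')(s) = Add(-2, Pow(Add(s, -59), -1)) = Add(-2, Pow(Add(-59, s), -1)))
k = 18384 (k = Add(18832, -448) = 18384)
Add(k, Mul(Add(Function('y')(-137), Function('R')(-107, -34)), Add(-14432, Add(-11146, Mul(-1, -6726))))) = Add(18384, Mul(Add(Mul(Pow(Add(-59, -137), -1), Add(119, Mul(-2, -137))), -49), Add(-14432, Add(-11146, Mul(-1, -6726))))) = Add(18384, Mul(Add(Mul(Pow(-196, -1), Add(119, 274)), -49), Add(-14432, Add(-11146, 6726)))) = Add(18384, Mul(Add(Mul(Rational(-1, 196), 393), -49), Add(-14432, -4420))) = Add(18384, Mul(Add(Rational(-393, 196), -49), -18852)) = Add(18384, Mul(Rational(-9997, 196), -18852)) = Add(18384, Rational(47115861, 49)) = Rational(48016677, 49)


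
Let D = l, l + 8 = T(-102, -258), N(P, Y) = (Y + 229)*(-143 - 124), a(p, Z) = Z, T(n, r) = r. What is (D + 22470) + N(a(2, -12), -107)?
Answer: -10370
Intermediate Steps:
N(P, Y) = -61143 - 267*Y (N(P, Y) = (229 + Y)*(-267) = -61143 - 267*Y)
l = -266 (l = -8 - 258 = -266)
D = -266
(D + 22470) + N(a(2, -12), -107) = (-266 + 22470) + (-61143 - 267*(-107)) = 22204 + (-61143 + 28569) = 22204 - 32574 = -10370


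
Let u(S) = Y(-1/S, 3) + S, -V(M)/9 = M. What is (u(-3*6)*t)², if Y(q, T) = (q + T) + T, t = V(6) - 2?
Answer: 36240400/81 ≈ 4.4741e+5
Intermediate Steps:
V(M) = -9*M
t = -56 (t = -9*6 - 2 = -54 - 2 = -56)
Y(q, T) = q + 2*T (Y(q, T) = (T + q) + T = q + 2*T)
u(S) = 6 + S - 1/S (u(S) = (-1/S + 2*3) + S = (-1/S + 6) + S = (6 - 1/S) + S = 6 + S - 1/S)
(u(-3*6)*t)² = ((6 - 3*6 - 1/((-3*6)))*(-56))² = ((6 - 18 - 1/(-18))*(-56))² = ((6 - 18 - 1*(-1/18))*(-56))² = ((6 - 18 + 1/18)*(-56))² = (-215/18*(-56))² = (6020/9)² = 36240400/81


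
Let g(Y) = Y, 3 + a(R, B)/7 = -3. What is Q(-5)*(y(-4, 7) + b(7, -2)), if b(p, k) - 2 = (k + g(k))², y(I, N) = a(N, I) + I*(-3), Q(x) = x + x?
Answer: 120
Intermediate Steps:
a(R, B) = -42 (a(R, B) = -21 + 7*(-3) = -21 - 21 = -42)
Q(x) = 2*x
y(I, N) = -42 - 3*I (y(I, N) = -42 + I*(-3) = -42 - 3*I)
b(p, k) = 2 + 4*k² (b(p, k) = 2 + (k + k)² = 2 + (2*k)² = 2 + 4*k²)
Q(-5)*(y(-4, 7) + b(7, -2)) = (2*(-5))*((-42 - 3*(-4)) + (2 + 4*(-2)²)) = -10*((-42 + 12) + (2 + 4*4)) = -10*(-30 + (2 + 16)) = -10*(-30 + 18) = -10*(-12) = 120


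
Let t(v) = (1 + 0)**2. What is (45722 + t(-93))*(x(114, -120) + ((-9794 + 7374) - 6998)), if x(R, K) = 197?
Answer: -421611783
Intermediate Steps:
t(v) = 1 (t(v) = 1**2 = 1)
(45722 + t(-93))*(x(114, -120) + ((-9794 + 7374) - 6998)) = (45722 + 1)*(197 + ((-9794 + 7374) - 6998)) = 45723*(197 + (-2420 - 6998)) = 45723*(197 - 9418) = 45723*(-9221) = -421611783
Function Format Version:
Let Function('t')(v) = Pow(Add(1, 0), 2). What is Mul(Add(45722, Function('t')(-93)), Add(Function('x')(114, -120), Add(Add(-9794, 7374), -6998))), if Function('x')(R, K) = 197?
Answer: -421611783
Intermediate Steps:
Function('t')(v) = 1 (Function('t')(v) = Pow(1, 2) = 1)
Mul(Add(45722, Function('t')(-93)), Add(Function('x')(114, -120), Add(Add(-9794, 7374), -6998))) = Mul(Add(45722, 1), Add(197, Add(Add(-9794, 7374), -6998))) = Mul(45723, Add(197, Add(-2420, -6998))) = Mul(45723, Add(197, -9418)) = Mul(45723, -9221) = -421611783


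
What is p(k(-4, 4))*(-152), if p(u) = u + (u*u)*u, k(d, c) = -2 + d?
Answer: 33744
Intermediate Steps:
p(u) = u + u³ (p(u) = u + u²*u = u + u³)
p(k(-4, 4))*(-152) = ((-2 - 4) + (-2 - 4)³)*(-152) = (-6 + (-6)³)*(-152) = (-6 - 216)*(-152) = -222*(-152) = 33744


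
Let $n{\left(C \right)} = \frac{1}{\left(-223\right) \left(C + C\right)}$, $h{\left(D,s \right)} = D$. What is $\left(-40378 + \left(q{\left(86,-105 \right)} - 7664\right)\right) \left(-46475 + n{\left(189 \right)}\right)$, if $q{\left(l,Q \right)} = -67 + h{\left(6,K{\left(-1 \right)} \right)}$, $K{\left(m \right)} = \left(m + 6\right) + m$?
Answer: $\frac{188446564304053}{84294} \approx 2.2356 \cdot 10^{9}$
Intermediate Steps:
$K{\left(m \right)} = 6 + 2 m$ ($K{\left(m \right)} = \left(6 + m\right) + m = 6 + 2 m$)
$q{\left(l,Q \right)} = -61$ ($q{\left(l,Q \right)} = -67 + 6 = -61$)
$n{\left(C \right)} = - \frac{1}{446 C}$ ($n{\left(C \right)} = \frac{1}{\left(-223\right) 2 C} = \frac{1}{\left(-446\right) C} = - \frac{1}{446 C}$)
$\left(-40378 + \left(q{\left(86,-105 \right)} - 7664\right)\right) \left(-46475 + n{\left(189 \right)}\right) = \left(-40378 - 7725\right) \left(-46475 - \frac{1}{446 \cdot 189}\right) = \left(-40378 - 7725\right) \left(-46475 - \frac{1}{84294}\right) = - 48103 \left(-46475 - \frac{1}{84294}\right) = \left(-48103\right) \left(- \frac{3917563651}{84294}\right) = \frac{188446564304053}{84294}$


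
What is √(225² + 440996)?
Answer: 13*√2909 ≈ 701.16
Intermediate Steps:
√(225² + 440996) = √(50625 + 440996) = √491621 = 13*√2909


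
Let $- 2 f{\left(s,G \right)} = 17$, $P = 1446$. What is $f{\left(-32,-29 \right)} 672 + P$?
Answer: $-4266$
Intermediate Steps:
$f{\left(s,G \right)} = - \frac{17}{2}$ ($f{\left(s,G \right)} = \left(- \frac{1}{2}\right) 17 = - \frac{17}{2}$)
$f{\left(-32,-29 \right)} 672 + P = \left(- \frac{17}{2}\right) 672 + 1446 = -5712 + 1446 = -4266$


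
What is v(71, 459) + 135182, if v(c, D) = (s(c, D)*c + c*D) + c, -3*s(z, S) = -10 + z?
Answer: 499195/3 ≈ 1.6640e+5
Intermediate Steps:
s(z, S) = 10/3 - z/3 (s(z, S) = -(-10 + z)/3 = 10/3 - z/3)
v(c, D) = c + D*c + c*(10/3 - c/3) (v(c, D) = ((10/3 - c/3)*c + c*D) + c = (c*(10/3 - c/3) + D*c) + c = (D*c + c*(10/3 - c/3)) + c = c + D*c + c*(10/3 - c/3))
v(71, 459) + 135182 = (1/3)*71*(13 - 1*71 + 3*459) + 135182 = (1/3)*71*(13 - 71 + 1377) + 135182 = (1/3)*71*1319 + 135182 = 93649/3 + 135182 = 499195/3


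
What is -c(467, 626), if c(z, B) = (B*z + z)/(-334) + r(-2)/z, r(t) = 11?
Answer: 136738129/155978 ≈ 876.65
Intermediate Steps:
c(z, B) = 11/z - z/334 - B*z/334 (c(z, B) = (B*z + z)/(-334) + 11/z = (z + B*z)*(-1/334) + 11/z = (-z/334 - B*z/334) + 11/z = 11/z - z/334 - B*z/334)
-c(467, 626) = -(3674 - 1*467²*(1 + 626))/(334*467) = -(3674 - 1*218089*627)/(334*467) = -(3674 - 136741803)/(334*467) = -(-136738129)/(334*467) = -1*(-136738129/155978) = 136738129/155978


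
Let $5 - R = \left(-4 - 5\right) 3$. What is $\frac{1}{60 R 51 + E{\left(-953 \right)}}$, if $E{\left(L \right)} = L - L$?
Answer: $\frac{1}{97920} \approx 1.0212 \cdot 10^{-5}$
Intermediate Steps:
$R = 32$ ($R = 5 - \left(-4 - 5\right) 3 = 5 - \left(-9\right) 3 = 5 - -27 = 5 + 27 = 32$)
$E{\left(L \right)} = 0$
$\frac{1}{60 R 51 + E{\left(-953 \right)}} = \frac{1}{60 \cdot 32 \cdot 51 + 0} = \frac{1}{1920 \cdot 51 + 0} = \frac{1}{97920 + 0} = \frac{1}{97920}$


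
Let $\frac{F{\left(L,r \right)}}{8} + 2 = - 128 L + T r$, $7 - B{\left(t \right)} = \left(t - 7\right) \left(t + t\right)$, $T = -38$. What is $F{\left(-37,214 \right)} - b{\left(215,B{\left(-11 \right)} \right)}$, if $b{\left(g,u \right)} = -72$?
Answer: $-27112$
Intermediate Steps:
$B{\left(t \right)} = 7 - 2 t \left(-7 + t\right)$ ($B{\left(t \right)} = 7 - \left(t - 7\right) \left(t + t\right) = 7 - \left(-7 + t\right) 2 t = 7 - 2 t \left(-7 + t\right)$)
$F{\left(L,r \right)} = -16 - 1024 L - 304 r$ ($F{\left(L,r \right)} = -16 + 8 \left(- 128 L - 38 r\right) = -16 - \left(304 r + 1024 L\right) = -16 - 1024 L - 304 r$)
$F{\left(-37,214 \right)} - b{\left(215,B{\left(-11 \right)} \right)} = \left(-16 - -37888 - 65056\right) - -72 = \left(-16 + 37888 - 65056\right) + 72 = -27184 + 72 = -27112$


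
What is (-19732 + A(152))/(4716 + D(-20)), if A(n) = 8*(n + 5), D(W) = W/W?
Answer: -18476/4717 ≈ -3.9169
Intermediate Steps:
D(W) = 1
A(n) = 40 + 8*n (A(n) = 8*(5 + n) = 40 + 8*n)
(-19732 + A(152))/(4716 + D(-20)) = (-19732 + (40 + 8*152))/(4716 + 1) = (-19732 + (40 + 1216))/4717 = (-19732 + 1256)*(1/4717) = -18476*1/4717 = -18476/4717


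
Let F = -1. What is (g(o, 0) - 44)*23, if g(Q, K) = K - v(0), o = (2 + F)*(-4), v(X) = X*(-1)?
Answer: -1012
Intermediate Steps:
v(X) = -X
o = -4 (o = (2 - 1)*(-4) = 1*(-4) = -4)
g(Q, K) = K (g(Q, K) = K - (-1)*0 = K - 1*0 = K + 0 = K)
(g(o, 0) - 44)*23 = (0 - 44)*23 = -44*23 = -1012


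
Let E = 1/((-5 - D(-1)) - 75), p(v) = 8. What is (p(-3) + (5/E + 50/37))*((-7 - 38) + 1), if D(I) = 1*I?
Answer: 627836/37 ≈ 16969.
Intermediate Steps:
D(I) = I
E = -1/79 (E = 1/((-5 - 1*(-1)) - 75) = 1/((-5 + 1) - 75) = 1/(-4 - 75) = 1/(-79) = -1/79 ≈ -0.012658)
(p(-3) + (5/E + 50/37))*((-7 - 38) + 1) = (8 + (5/(-1/79) + 50/37))*((-7 - 38) + 1) = (8 + (5*(-79) + 50*(1/37)))*(-45 + 1) = (8 + (-395 + 50/37))*(-44) = (8 - 14565/37)*(-44) = -14269/37*(-44) = 627836/37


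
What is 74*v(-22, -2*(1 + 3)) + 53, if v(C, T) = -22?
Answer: -1575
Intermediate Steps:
74*v(-22, -2*(1 + 3)) + 53 = 74*(-22) + 53 = -1628 + 53 = -1575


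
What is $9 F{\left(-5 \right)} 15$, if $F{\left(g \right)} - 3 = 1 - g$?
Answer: $1215$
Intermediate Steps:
$F{\left(g \right)} = 4 - g$ ($F{\left(g \right)} = 3 - \left(-1 + g\right) = 4 - g$)
$9 F{\left(-5 \right)} 15 = 9 \left(4 - -5\right) 15 = 9 \left(4 + 5\right) 15 = 9 \cdot 9 \cdot 15 = 81 \cdot 15 = 1215$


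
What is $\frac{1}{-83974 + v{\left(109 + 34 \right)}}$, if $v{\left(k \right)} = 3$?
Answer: $- \frac{1}{83971} \approx -1.1909 \cdot 10^{-5}$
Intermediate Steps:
$\frac{1}{-83974 + v{\left(109 + 34 \right)}} = \frac{1}{-83974 + 3} = \frac{1}{-83971} = - \frac{1}{83971}$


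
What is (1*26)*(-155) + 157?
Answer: -3873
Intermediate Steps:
(1*26)*(-155) + 157 = 26*(-155) + 157 = -4030 + 157 = -3873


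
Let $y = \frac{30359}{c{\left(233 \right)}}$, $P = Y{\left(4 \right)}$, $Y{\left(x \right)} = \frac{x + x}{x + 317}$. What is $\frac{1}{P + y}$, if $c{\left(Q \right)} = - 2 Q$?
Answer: $- \frac{149586}{9741511} \approx -0.015356$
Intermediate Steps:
$Y{\left(x \right)} = \frac{2 x}{317 + x}$
$P = \frac{8}{321}$ ($P = 2 \cdot 4 \frac{1}{317 + 4} = 2 \cdot 4 \cdot \frac{1}{321} = \frac{8}{321} \approx 0.024922$)
$y = - \frac{30359}{466}$ ($y = \frac{30359}{\left(-2\right) 233} = \frac{30359}{-466} = 30359 \left(- \frac{1}{466}\right) = - \frac{30359}{466} \approx -65.148$)
$\frac{1}{P + y} = \frac{1}{\frac{8}{321} - \frac{30359}{466}} = \frac{1}{- \frac{9741511}{149586}} = - \frac{149586}{9741511}$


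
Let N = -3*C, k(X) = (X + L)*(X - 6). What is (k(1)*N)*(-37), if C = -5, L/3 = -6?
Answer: -47175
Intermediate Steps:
L = -18 (L = 3*(-6) = -18)
k(X) = (-18 + X)*(-6 + X) (k(X) = (X - 18)*(X - 6) = (-18 + X)*(-6 + X))
N = 15 (N = -3*(-5) = 15)
(k(1)*N)*(-37) = ((108 + 1² - 24*1)*15)*(-37) = ((108 + 1 - 24)*15)*(-37) = (85*15)*(-37) = 1275*(-37) = -47175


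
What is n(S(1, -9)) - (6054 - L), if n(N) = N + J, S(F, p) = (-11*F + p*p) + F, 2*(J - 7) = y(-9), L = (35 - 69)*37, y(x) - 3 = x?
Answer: -7237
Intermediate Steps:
y(x) = 3 + x
L = -1258 (L = -34*37 = -1258)
J = 4 (J = 7 + (3 - 9)/2 = 7 + (1/2)*(-6) = 7 - 3 = 4)
S(F, p) = p**2 - 10*F (S(F, p) = (-11*F + p**2) + F = (p**2 - 11*F) + F = p**2 - 10*F)
n(N) = 4 + N (n(N) = N + 4 = 4 + N)
n(S(1, -9)) - (6054 - L) = (4 + ((-9)**2 - 10*1)) - (6054 - 1*(-1258)) = (4 + (81 - 10)) - (6054 + 1258) = (4 + 71) - 1*7312 = 75 - 7312 = -7237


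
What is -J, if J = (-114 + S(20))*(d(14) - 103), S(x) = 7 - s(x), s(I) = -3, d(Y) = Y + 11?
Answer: -8112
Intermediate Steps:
d(Y) = 11 + Y
S(x) = 10 (S(x) = 7 - 1*(-3) = 7 + 3 = 10)
J = 8112 (J = (-114 + 10)*((11 + 14) - 103) = -104*(25 - 103) = -104*(-78) = 8112)
-J = -1*8112 = -8112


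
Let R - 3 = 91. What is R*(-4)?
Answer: -376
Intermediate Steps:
R = 94 (R = 3 + 91 = 94)
R*(-4) = 94*(-4) = -376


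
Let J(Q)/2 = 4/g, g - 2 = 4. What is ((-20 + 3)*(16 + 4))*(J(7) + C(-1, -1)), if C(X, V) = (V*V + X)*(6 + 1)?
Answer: -1360/3 ≈ -453.33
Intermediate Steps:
g = 6 (g = 2 + 4 = 6)
C(X, V) = 7*X + 7*V² (C(X, V) = (V² + X)*7 = (X + V²)*7 = 7*X + 7*V²)
J(Q) = 4/3 (J(Q) = 2*(4/6) = 2*(4*(⅙)) = 2*(⅔) = 4/3)
((-20 + 3)*(16 + 4))*(J(7) + C(-1, -1)) = ((-20 + 3)*(16 + 4))*(4/3 + (7*(-1) + 7*(-1)²)) = (-17*20)*(4/3 + (-7 + 7*1)) = -340*(4/3 + (-7 + 7)) = -340*(4/3 + 0) = -340*4/3 = -1360/3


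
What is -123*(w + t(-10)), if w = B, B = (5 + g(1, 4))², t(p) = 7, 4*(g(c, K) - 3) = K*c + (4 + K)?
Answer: -15744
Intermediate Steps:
g(c, K) = 4 + K/4 + K*c/4 (g(c, K) = 3 + (K*c + (4 + K))/4 = 3 + (4 + K + K*c)/4 = 3 + (1 + K/4 + K*c/4) = 4 + K/4 + K*c/4)
B = 121 (B = (5 + (4 + (¼)*4 + (¼)*4*1))² = (5 + (4 + 1 + 1))² = (5 + 6)² = 11² = 121)
w = 121
-123*(w + t(-10)) = -123*(121 + 7) = -123*128 = -15744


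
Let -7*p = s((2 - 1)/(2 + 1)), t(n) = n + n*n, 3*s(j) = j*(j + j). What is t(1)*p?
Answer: -4/189 ≈ -0.021164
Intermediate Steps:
s(j) = 2*j**2/3 (s(j) = (j*(j + j))/3 = (j*(2*j))/3 = (2*j**2)/3 = 2*j**2/3)
t(n) = n + n**2
p = -2/189 (p = -2*((2 - 1)/(2 + 1))**2/21 = -2*(1/3)**2/21 = -2/(21*9) = -1/7*2/27 = -2/189 ≈ -0.010582)
t(1)*p = (1*(1 + 1))*(-2/189) = (1*2)*(-2/189) = 2*(-2/189) = -4/189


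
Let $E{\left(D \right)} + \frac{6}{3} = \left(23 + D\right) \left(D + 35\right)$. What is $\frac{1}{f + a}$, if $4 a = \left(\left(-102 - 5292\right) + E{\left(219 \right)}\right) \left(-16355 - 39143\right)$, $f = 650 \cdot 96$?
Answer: $- \frac{1}{777908564} \approx -1.2855 \cdot 10^{-9}$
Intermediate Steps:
$f = 62400$
$E{\left(D \right)} = -2 + \left(23 + D\right) \left(35 + D\right)$ ($E{\left(D \right)} = -2 + \left(23 + D\right) \left(D + 35\right) = -2 + \left(23 + D\right) \left(35 + D\right)$)
$a = -777970964$ ($a = \frac{\left(\left(-102 - 5292\right) + \left(803 + 219^{2} + 58 \cdot 219\right)\right) \left(-16355 - 39143\right)}{4} = \frac{\left(\left(-102 - 5292\right) + \left(803 + 47961 + 12702\right)\right) \left(-55498\right)}{4} = \frac{\left(-5394 + 61466\right) \left(-55498\right)}{4} = \frac{56072 \left(-55498\right)}{4} = \frac{1}{4} \left(-3111883856\right) = -777970964$)
$\frac{1}{f + a} = \frac{1}{62400 - 777970964} = \frac{1}{-777908564} = - \frac{1}{777908564}$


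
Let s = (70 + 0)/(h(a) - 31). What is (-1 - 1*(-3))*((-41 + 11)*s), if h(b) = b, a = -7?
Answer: 2100/19 ≈ 110.53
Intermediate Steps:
s = -35/19 (s = (70 + 0)/(-7 - 31) = 70/(-38) = 70*(-1/38) = -35/19 ≈ -1.8421)
(-1 - 1*(-3))*((-41 + 11)*s) = (-1 - 1*(-3))*((-41 + 11)*(-35/19)) = (-1 + 3)*(-30*(-35/19)) = 2*(1050/19) = 2100/19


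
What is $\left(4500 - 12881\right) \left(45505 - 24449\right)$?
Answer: $-176470336$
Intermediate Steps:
$\left(4500 - 12881\right) \left(45505 - 24449\right) = \left(-8381\right) 21056 = -176470336$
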